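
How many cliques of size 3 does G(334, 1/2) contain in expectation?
E[# K_3] = C(334, 3) · (1/2)^C(3, 2) = 6154284 / 2^3 = 1538571/2 = 769285.5

For each 3-subset S of vertices (there are C(334, 3) = 6154284 such S), let X_S = 1 if S induces a K_3 (all C(3, 2) = 3 edges present). Then P(X_S = 1) = (1/2)^3 = 1/8. By linearity of expectation, E[# K_3] = C(334, 3) · (1/2)^3 = 6154284 / 8 = 1538571/2 = 769285.5.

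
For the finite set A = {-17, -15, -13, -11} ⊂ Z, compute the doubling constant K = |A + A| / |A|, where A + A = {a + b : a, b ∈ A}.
K = |A + A| / |A| = 7/4

Enumerate A + A = {a + b : a, b ∈ A}. With |A| = 4, there are |A|^2 = 16 ordered sum pairs; collecting distinct values, A + A = {-34, -32, -30, -28, -26, -24, -22}, so |A + A| = 7. Thus K = 7/4. Here |A + A| = 2|A| − 1 = 7, the minimum possible — so K = 7/4 is minimal, which holds iff A is an arithmetic progression.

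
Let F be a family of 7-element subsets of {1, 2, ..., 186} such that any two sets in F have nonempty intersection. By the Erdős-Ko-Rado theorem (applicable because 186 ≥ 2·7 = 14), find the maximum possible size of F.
max |F| = C(185, 6) = 51301564860

Erdős-Ko-Rado (1961): when n ≥ 2k, max |F| = C(n−1, k−1). The bound is attained by the star {A : i ∈ A} for any fixed i ∈ [n]. Here C(186−1, 7−1) = C(185, 6) = 51301564860.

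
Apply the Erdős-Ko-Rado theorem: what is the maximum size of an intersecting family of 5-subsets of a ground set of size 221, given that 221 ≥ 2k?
max |F| = C(220, 4) = 94966795

The Erdős-Ko-Rado theorem states: for n ≥ 2k, an intersecting family of k-subsets of an n-element set has size at most C(n − 1, k − 1), with equality for 'star' families {A ⊆ [n] : |A| = k, i ∈ A} (fix an element i). For n = 221, k = 5: C(220, 4) = 94966795.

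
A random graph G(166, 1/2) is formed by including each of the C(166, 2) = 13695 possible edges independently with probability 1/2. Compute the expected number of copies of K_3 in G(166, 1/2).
E[# K_3] = C(166, 3) · (1/2)^C(3, 2) = 748660 / 2^3 = 187165/2 = 93582.5

For each 3-subset S of vertices (there are C(166, 3) = 748660 such S), let X_S = 1 if S induces a K_3 (all C(3, 2) = 3 edges present). Then P(X_S = 1) = (1/2)^3 = 1/8. By linearity of expectation, E[# K_3] = C(166, 3) · (1/2)^3 = 748660 / 8 = 187165/2 = 93582.5.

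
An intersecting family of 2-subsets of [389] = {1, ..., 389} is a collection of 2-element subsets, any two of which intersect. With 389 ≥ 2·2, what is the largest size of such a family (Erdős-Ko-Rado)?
max |F| = C(388, 1) = 388

Erdős-Ko-Rado (1961): when n ≥ 2k, max |F| = C(n−1, k−1). The bound is attained by the star {A : i ∈ A} for any fixed i ∈ [n]. Here C(389−1, 2−1) = C(388, 1) = 388.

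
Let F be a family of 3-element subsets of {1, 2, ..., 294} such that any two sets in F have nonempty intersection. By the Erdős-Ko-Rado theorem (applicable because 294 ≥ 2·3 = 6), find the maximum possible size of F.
max |F| = C(293, 2) = 42778

Erdős-Ko-Rado (1961): when n ≥ 2k, max |F| = C(n−1, k−1). The bound is attained by the star {A : i ∈ A} for any fixed i ∈ [n]. Here C(294−1, 3−1) = C(293, 2) = 42778.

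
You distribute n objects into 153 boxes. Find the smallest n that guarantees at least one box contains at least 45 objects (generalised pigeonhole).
n = (45 − 1)·153 + 1 = 6733

By the generalised pigeonhole principle, to guarantee some box contains ≥ r objects we need more than (r − 1) · k objects total. Threshold: n = (r − 1) · k + 1. With r = 45 and k = 153: n = 44 · 153 + 1 = 6732 + 1 = 6733. For n = 6732 = 44 · 153, we can put exactly 44 objects in every box, avoiding 45 in any single one — so 6733 is tight.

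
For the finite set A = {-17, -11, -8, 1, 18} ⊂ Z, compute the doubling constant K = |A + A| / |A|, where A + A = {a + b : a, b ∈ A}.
K = |A + A| / |A| = 14/5

Enumerate A + A = {a + b : a, b ∈ A}. With |A| = 5, there are |A|^2 = 25 ordered sum pairs; collecting distinct values, A + A = {-34, -28, -25, -22, -19, -16, -10, -7, 1, 2, 7, 10, 19, 36}, so |A + A| = 14. Thus K = 14/5. For comparison, the minimum possible |A + A| over all 5-element sets is 2·5 − 1 = 9 (so min K = 9/5), attained only by arithmetic progressions.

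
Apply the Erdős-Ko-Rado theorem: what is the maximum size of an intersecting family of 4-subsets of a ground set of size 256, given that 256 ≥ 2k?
max |F| = C(255, 3) = 2731135

Erdős-Ko-Rado (1961): when n ≥ 2k, max |F| = C(n−1, k−1). The bound is attained by the star {A : i ∈ A} for any fixed i ∈ [n]. Here C(256−1, 4−1) = C(255, 3) = 2731135.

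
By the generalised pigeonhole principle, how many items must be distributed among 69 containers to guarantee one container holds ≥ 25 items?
n = (25 − 1)·69 + 1 = 1657

By the generalised pigeonhole principle, to guarantee some box contains ≥ r objects we need more than (r − 1) · k objects total. Threshold: n = (r − 1) · k + 1. With r = 25 and k = 69: n = 24 · 69 + 1 = 1656 + 1 = 1657. For n = 1656 = 24 · 69, we can put exactly 24 objects in every box, avoiding 25 in any single one — so 1657 is tight.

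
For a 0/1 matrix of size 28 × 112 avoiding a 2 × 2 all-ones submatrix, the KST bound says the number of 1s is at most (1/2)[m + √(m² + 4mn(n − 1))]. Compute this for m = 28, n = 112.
z(28, 112; 2, 2) ≤ (1/2)[28 + √(28² + 4·28·112·111)] = (1/2)[28 + √1393168] = 604.1627

Kővári–Sós–Turán: let r_1, ..., r_28 be the row sums and z = Σ r_i the total number of 1s. Each pair of columns can share at most one row with both entries 1 (else a 2×2 all-ones block appears), so Σ_i C(r_i, 2) ≤ C(112, 2) = 6216. By convexity Σ_i C(r_i, 2) ≥ 28·C(z/28, 2) = z(z − 28)/(2·28), giving z² − 28z − 28·112·111 ≤ 0 and hence z ≤ (1/2)[28 + √(784 + 4·348096)] = (1/2)[28 + √1393168] ≈ (1/2)(28 + 1180.3254) = 604.1627.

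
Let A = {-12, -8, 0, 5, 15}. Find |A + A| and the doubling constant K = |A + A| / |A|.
K = |A + A| / |A| = 15/5 = 3

Enumerate A + A = {a + b : a, b ∈ A}. With |A| = 5, there are |A|^2 = 25 ordered sum pairs; collecting distinct values, A + A = {-24, -20, -16, -12, -8, -7, -3, 0, 3, 5, 7, 10, 15, 20, 30}, so |A + A| = 15. Thus K = 15/5 = 3. For comparison, the minimum possible |A + A| over all 5-element sets is 2·5 − 1 = 9 (so min K = 9/5), attained only by arithmetic progressions.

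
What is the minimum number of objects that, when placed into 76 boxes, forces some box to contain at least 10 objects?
n = (10 − 1)·76 + 1 = 685

By the generalised pigeonhole principle, to guarantee some box contains ≥ r objects we need more than (r − 1) · k objects total. Threshold: n = (r − 1) · k + 1. With r = 10 and k = 76: n = 9 · 76 + 1 = 684 + 1 = 685. For n = 684 = 9 · 76, we can put exactly 9 objects in every box, avoiding 10 in any single one — so 685 is tight.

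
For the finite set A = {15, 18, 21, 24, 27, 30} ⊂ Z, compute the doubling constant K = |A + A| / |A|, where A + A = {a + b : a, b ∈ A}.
K = |A + A| / |A| = 11/6

Enumerate A + A = {a + b : a, b ∈ A}. With |A| = 6, there are |A|^2 = 36 ordered sum pairs; collecting distinct values, A + A = {30, 33, 36, 39, 42, 45, 48, 51, 54, 57, 60}, so |A + A| = 11. Thus K = 11/6. Here |A + A| = 2|A| − 1 = 11, the minimum possible — so K = 11/6 is minimal, which holds iff A is an arithmetic progression.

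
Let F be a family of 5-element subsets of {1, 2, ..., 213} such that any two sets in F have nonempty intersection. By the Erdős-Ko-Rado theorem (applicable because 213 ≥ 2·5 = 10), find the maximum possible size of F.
max |F| = C(212, 4) = 81803645

The Erdős-Ko-Rado theorem states: for n ≥ 2k, an intersecting family of k-subsets of an n-element set has size at most C(n − 1, k − 1), with equality for 'star' families {A ⊆ [n] : |A| = k, i ∈ A} (fix an element i). For n = 213, k = 5: C(212, 4) = 81803645.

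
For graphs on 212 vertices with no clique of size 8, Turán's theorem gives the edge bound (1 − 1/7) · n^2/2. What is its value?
Turán density bound = (6/7) · 212^2/2 = 134832/7 ≈ 19261.7143

Turán's theorem: ex(n, K_{r+1}) is achieved by the complete r-partite Turán graph T(n, r) with parts as balanced as possible, and is at most (1 − 1/r) · n^2/2. For r = 7, n = 212: the density bound is (6/7) · 44944/2 = 134832/7 ≈ 19261.7143. The integer-valued extremum is e(T(212, 7)) = 19261, which is strictly less than the density bound 134832/7 since 7 ∤ 212 (the parts of T(212, 7) cannot all be equal).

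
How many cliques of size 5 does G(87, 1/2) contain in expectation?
E[# K_5] = C(87, 5) · (1/2)^C(5, 2) = 36949857 / 2^10 ≈ 36083.844727

For each 5-subset S of vertices (there are C(87, 5) = 36949857 such S), let X_S = 1 if S induces a K_5 (all C(5, 2) = 10 edges present). Then P(X_S = 1) = (1/2)^10 = 1/1024. By linearity of expectation, E[# K_5] = C(87, 5) · (1/2)^10 = 36949857 / 1024 ≈ 36083.844727.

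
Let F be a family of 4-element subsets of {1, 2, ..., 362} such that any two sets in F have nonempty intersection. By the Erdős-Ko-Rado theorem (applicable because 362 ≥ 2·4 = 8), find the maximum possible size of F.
max |F| = C(361, 3) = 7775940

Erdős-Ko-Rado (1961): when n ≥ 2k, max |F| = C(n−1, k−1). The bound is attained by the star {A : i ∈ A} for any fixed i ∈ [n]. Here C(362−1, 4−1) = C(361, 3) = 7775940.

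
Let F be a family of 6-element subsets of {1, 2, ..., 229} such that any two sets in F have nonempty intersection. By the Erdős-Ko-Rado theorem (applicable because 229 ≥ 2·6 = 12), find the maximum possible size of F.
max |F| = C(228, 5) = 4912679520

The Erdős-Ko-Rado theorem states: for n ≥ 2k, an intersecting family of k-subsets of an n-element set has size at most C(n − 1, k − 1), with equality for 'star' families {A ⊆ [n] : |A| = k, i ∈ A} (fix an element i). For n = 229, k = 6: C(228, 5) = 4912679520.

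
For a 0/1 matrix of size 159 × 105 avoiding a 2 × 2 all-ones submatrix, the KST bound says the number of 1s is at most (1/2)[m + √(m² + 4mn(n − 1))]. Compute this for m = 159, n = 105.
z(159, 105; 2, 2) ≤ (1/2)[159 + √(159² + 4·159·105·104)] = (1/2)[159 + √6970401] = 1399.5759

Kővári–Sós–Turán: let r_1, ..., r_159 be the row sums and z = Σ r_i the total number of 1s. Each pair of columns can share at most one row with both entries 1 (else a 2×2 all-ones block appears), so Σ_i C(r_i, 2) ≤ C(105, 2) = 5460. By convexity Σ_i C(r_i, 2) ≥ 159·C(z/159, 2) = z(z − 159)/(2·159), giving z² − 159z − 159·105·104 ≤ 0 and hence z ≤ (1/2)[159 + √(25281 + 4·1736280)] = (1/2)[159 + √6970401] ≈ (1/2)(159 + 2640.1517) = 1399.5759.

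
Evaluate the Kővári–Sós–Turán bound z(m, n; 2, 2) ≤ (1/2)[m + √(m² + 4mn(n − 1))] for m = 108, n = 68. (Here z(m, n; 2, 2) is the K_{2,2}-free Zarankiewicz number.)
z(108, 68; 2, 2) ≤ (1/2)[108 + √(108² + 4·108·68·67)] = (1/2)[108 + √1979856] = 757.5368

Kővári–Sós–Turán: let r_1, ..., r_108 be the row sums and z = Σ r_i the total number of 1s. Each pair of columns can share at most one row with both entries 1 (else a 2×2 all-ones block appears), so Σ_i C(r_i, 2) ≤ C(68, 2) = 2278. By convexity Σ_i C(r_i, 2) ≥ 108·C(z/108, 2) = z(z − 108)/(2·108), giving z² − 108z − 108·68·67 ≤ 0 and hence z ≤ (1/2)[108 + √(11664 + 4·492048)] = (1/2)[108 + √1979856] ≈ (1/2)(108 + 1407.0736) = 757.5368.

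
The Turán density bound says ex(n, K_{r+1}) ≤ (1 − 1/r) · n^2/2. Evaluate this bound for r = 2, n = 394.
Turán density bound = (1/2) · 394^2/2 = 38809

Turán's theorem: ex(n, K_{r+1}) is achieved by the complete r-partite Turán graph T(n, r) with parts as balanced as possible, and is at most (1 − 1/r) · n^2/2. For r = 2, n = 394: the density bound is (1/2) · 155236/2 = 38809. Since 2 ∣ 394, the Turán graph T(394, 2) has parts of equal size 197, and its edge count e(T(394, 2)) = 38809 attains the density bound exactly.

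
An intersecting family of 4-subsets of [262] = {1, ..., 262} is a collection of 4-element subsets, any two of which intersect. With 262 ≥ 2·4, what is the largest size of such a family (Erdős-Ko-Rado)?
max |F| = C(261, 3) = 2929290

The Erdős-Ko-Rado theorem states: for n ≥ 2k, an intersecting family of k-subsets of an n-element set has size at most C(n − 1, k − 1), with equality for 'star' families {A ⊆ [n] : |A| = k, i ∈ A} (fix an element i). For n = 262, k = 4: C(261, 3) = 2929290.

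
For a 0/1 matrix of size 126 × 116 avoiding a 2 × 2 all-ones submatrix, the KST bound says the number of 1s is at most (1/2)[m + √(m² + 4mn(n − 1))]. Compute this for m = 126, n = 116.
z(126, 116; 2, 2) ≤ (1/2)[126 + √(126² + 4·126·116·115)] = (1/2)[126 + √6739236] = 1361.0019

Kővári–Sós–Turán: let r_1, ..., r_126 be the row sums and z = Σ r_i the total number of 1s. Each pair of columns can share at most one row with both entries 1 (else a 2×2 all-ones block appears), so Σ_i C(r_i, 2) ≤ C(116, 2) = 6670. By convexity Σ_i C(r_i, 2) ≥ 126·C(z/126, 2) = z(z − 126)/(2·126), giving z² − 126z − 126·116·115 ≤ 0 and hence z ≤ (1/2)[126 + √(15876 + 4·1680840)] = (1/2)[126 + √6739236] ≈ (1/2)(126 + 2596.0039) = 1361.0019.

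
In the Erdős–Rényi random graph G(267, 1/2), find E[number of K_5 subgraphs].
E[# K_5] = C(267, 5) · (1/2)^C(5, 2) = 10889732238 / 2^10 = 5444866119/512 ≈ 10634504.138672

For each 5-subset S of vertices (there are C(267, 5) = 10889732238 such S), let X_S = 1 if S induces a K_5 (all C(5, 2) = 10 edges present). Then P(X_S = 1) = (1/2)^10 = 1/1024. By linearity of expectation, E[# K_5] = C(267, 5) · (1/2)^10 = 10889732238 / 1024 = 5444866119/512 ≈ 10634504.138672.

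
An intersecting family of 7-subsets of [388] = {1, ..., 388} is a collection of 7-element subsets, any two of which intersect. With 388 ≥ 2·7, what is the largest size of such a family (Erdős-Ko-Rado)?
max |F| = C(387, 6) = 4487659153824

Erdős-Ko-Rado (1961): when n ≥ 2k, max |F| = C(n−1, k−1). The bound is attained by the star {A : i ∈ A} for any fixed i ∈ [n]. Here C(388−1, 7−1) = C(387, 6) = 4487659153824.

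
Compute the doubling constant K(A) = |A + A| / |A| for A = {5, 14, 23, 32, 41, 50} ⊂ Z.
K = |A + A| / |A| = 11/6

Enumerate A + A = {a + b : a, b ∈ A}. With |A| = 6, there are |A|^2 = 36 ordered sum pairs; collecting distinct values, A + A = {10, 19, 28, 37, 46, 55, 64, 73, 82, 91, 100}, so |A + A| = 11. Thus K = 11/6. Here |A + A| = 2|A| − 1 = 11, the minimum possible — so K = 11/6 is minimal, which holds iff A is an arithmetic progression.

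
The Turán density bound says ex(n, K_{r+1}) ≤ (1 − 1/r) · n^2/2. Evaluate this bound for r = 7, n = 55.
Turán density bound = (6/7) · 55^2/2 = 9075/7 ≈ 1296.4286

Turán's theorem: ex(n, K_{r+1}) is achieved by the complete r-partite Turán graph T(n, r) with parts as balanced as possible, and is at most (1 − 1/r) · n^2/2. For r = 7, n = 55: the density bound is (6/7) · 3025/2 = 9075/7 ≈ 1296.4286. The integer-valued extremum is e(T(55, 7)) = 1296, which is strictly less than the density bound 9075/7 since 7 ∤ 55 (the parts of T(55, 7) cannot all be equal).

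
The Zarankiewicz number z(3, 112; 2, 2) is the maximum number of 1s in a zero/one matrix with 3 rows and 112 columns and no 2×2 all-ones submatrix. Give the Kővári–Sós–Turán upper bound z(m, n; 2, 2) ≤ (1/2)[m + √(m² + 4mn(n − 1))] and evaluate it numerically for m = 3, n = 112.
z(3, 112; 2, 2) ≤ (1/2)[3 + √(3² + 4·3·112·111)] = (1/2)[3 + √149193] = 194.6275

Kővári–Sós–Turán: let r_1, ..., r_3 be the row sums and z = Σ r_i the total number of 1s. Each pair of columns can share at most one row with both entries 1 (else a 2×2 all-ones block appears), so Σ_i C(r_i, 2) ≤ C(112, 2) = 6216. By convexity Σ_i C(r_i, 2) ≥ 3·C(z/3, 2) = z(z − 3)/(2·3), giving z² − 3z − 3·112·111 ≤ 0 and hence z ≤ (1/2)[3 + √(9 + 4·37296)] = (1/2)[3 + √149193] ≈ (1/2)(3 + 386.2551) = 194.6275.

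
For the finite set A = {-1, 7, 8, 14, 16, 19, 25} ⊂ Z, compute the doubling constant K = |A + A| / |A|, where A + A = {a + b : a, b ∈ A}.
K = |A + A| / |A| = 24/7

Enumerate A + A = {a + b : a, b ∈ A}. With |A| = 7, there are |A|^2 = 49 ordered sum pairs; collecting distinct values, A + A = {-2, 6, 7, 13, 14, 15, 16, 18, 21, 22, 23, 24, 26, 27, 28, 30, 32, 33, 35, 38, 39, 41, 44, 50}, so |A + A| = 24. Thus K = 24/7. For comparison, the minimum possible |A + A| over all 7-element sets is 2·7 − 1 = 13 (so min K = 13/7), attained only by arithmetic progressions.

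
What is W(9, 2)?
W(9, 2) = 9 + 1 = 10

A 2-term AP is any pair of integers, so a monochromatic 2-AP exists iff some colour is used at least twice. With 9 colours, the colouring i ↦ i on {1, ..., 9} uses each colour once, avoiding any monochromatic pair, so W(9, 2) > 9. For {1, ..., 10}, pigeonhole forces two integers of the same colour, which form a monochromatic 2-AP. Hence W(9, 2) = 10.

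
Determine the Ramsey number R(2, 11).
R(2, 11) = 11

R(2, k) = k for all k ≥ 2: in a 2-colouring of K_k, either some edge is red (a red K_2) or all edges are blue (a blue K_k). And K_{10} coloured all-blue has no blue K_11, so R(2, 11) > 10. Hence R(2, 11) = 11.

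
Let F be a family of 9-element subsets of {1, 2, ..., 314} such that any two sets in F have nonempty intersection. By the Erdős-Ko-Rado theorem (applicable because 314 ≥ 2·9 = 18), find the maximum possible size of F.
max |F| = C(313, 8) = 2087706718701747

Erdős-Ko-Rado (1961): when n ≥ 2k, max |F| = C(n−1, k−1). The bound is attained by the star {A : i ∈ A} for any fixed i ∈ [n]. Here C(314−1, 9−1) = C(313, 8) = 2087706718701747.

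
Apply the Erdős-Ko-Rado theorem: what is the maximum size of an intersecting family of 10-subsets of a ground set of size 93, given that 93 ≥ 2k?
max |F| = C(92, 9) = 868754947060

Erdős-Ko-Rado (1961): when n ≥ 2k, max |F| = C(n−1, k−1). The bound is attained by the star {A : i ∈ A} for any fixed i ∈ [n]. Here C(93−1, 10−1) = C(92, 9) = 868754947060.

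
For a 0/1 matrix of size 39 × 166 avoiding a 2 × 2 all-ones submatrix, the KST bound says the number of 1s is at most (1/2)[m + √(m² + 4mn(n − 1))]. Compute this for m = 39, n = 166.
z(39, 166; 2, 2) ≤ (1/2)[39 + √(39² + 4·39·166·165)] = (1/2)[39 + √4274361] = 1053.2264

Kővári–Sós–Turán: let r_1, ..., r_39 be the row sums and z = Σ r_i the total number of 1s. Each pair of columns can share at most one row with both entries 1 (else a 2×2 all-ones block appears), so Σ_i C(r_i, 2) ≤ C(166, 2) = 13695. By convexity Σ_i C(r_i, 2) ≥ 39·C(z/39, 2) = z(z − 39)/(2·39), giving z² − 39z − 39·166·165 ≤ 0 and hence z ≤ (1/2)[39 + √(1521 + 4·1068210)] = (1/2)[39 + √4274361] ≈ (1/2)(39 + 2067.4528) = 1053.2264.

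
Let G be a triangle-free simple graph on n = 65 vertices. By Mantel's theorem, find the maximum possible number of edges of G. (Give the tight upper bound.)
ex(65, K_3) = ⌊65^2/4⌋ = 1056

Mantel (1907): a triangle-free graph on n vertices has at most ⌊n^2/4⌋ edges, with equality for the complete bipartite graph K_{⌊n/2⌋, ⌈n/2⌉}. For n = 65: ⌊65^2/4⌋ = ⌊4225/4⌋ = 1056. The extremal graph is K_{32, 33}, which has 32·33 = 1056 edges.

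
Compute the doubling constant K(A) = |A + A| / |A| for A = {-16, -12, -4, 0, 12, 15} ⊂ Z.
K = |A + A| / |A| = 18/6 = 3

Enumerate A + A = {a + b : a, b ∈ A}. With |A| = 6, there are |A|^2 = 36 ordered sum pairs; collecting distinct values, A + A = {-32, -28, -24, -20, -16, -12, -8, -4, -1, 0, 3, 8, 11, 12, 15, 24, 27, 30}, so |A + A| = 18. Thus K = 18/6 = 3. For comparison, the minimum possible |A + A| over all 6-element sets is 2·6 − 1 = 11 (so min K = 11/6), attained only by arithmetic progressions.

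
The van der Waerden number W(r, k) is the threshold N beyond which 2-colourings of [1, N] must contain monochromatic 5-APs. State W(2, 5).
W(2, 5) = 178

This is a classical value, W(2, 5) = 178, established by combining an explicit 2-colouring of {1, ..., 177} with no monochromatic 5-AP (giving the lower bound W(2, 5) > 177) and a finite case analysis / exhaustive computer search showing every 2-colouring of {1, ..., 178} has such an AP.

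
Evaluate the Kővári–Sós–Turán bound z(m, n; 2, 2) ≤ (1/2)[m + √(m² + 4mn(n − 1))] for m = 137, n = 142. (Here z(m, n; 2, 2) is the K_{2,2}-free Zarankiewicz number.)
z(137, 142; 2, 2) ≤ (1/2)[137 + √(137² + 4·137·142·141)] = (1/2)[137 + √10990825] = 1726.1207

Kővári–Sós–Turán: let r_1, ..., r_137 be the row sums and z = Σ r_i the total number of 1s. Each pair of columns can share at most one row with both entries 1 (else a 2×2 all-ones block appears), so Σ_i C(r_i, 2) ≤ C(142, 2) = 10011. By convexity Σ_i C(r_i, 2) ≥ 137·C(z/137, 2) = z(z − 137)/(2·137), giving z² − 137z − 137·142·141 ≤ 0 and hence z ≤ (1/2)[137 + √(18769 + 4·2743014)] = (1/2)[137 + √10990825] ≈ (1/2)(137 + 3315.2413) = 1726.1207.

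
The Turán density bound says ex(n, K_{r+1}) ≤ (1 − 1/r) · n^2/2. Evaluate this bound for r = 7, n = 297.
Turán density bound = (6/7) · 297^2/2 = 264627/7 ≈ 37803.8571

Turán's theorem: ex(n, K_{r+1}) is achieved by the complete r-partite Turán graph T(n, r) with parts as balanced as possible, and is at most (1 − 1/r) · n^2/2. For r = 7, n = 297: the density bound is (6/7) · 88209/2 = 264627/7 ≈ 37803.8571. The integer-valued extremum is e(T(297, 7)) = 37803, which is strictly less than the density bound 264627/7 since 7 ∤ 297 (the parts of T(297, 7) cannot all be equal).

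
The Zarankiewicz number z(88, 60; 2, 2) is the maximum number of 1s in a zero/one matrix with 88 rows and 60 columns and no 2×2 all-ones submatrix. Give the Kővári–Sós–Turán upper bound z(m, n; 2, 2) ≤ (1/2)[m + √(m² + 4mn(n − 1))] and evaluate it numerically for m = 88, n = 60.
z(88, 60; 2, 2) ≤ (1/2)[88 + √(88² + 4·88·60·59)] = (1/2)[88 + √1253824] = 603.8714

Kővári–Sós–Turán: let r_1, ..., r_88 be the row sums and z = Σ r_i the total number of 1s. Each pair of columns can share at most one row with both entries 1 (else a 2×2 all-ones block appears), so Σ_i C(r_i, 2) ≤ C(60, 2) = 1770. By convexity Σ_i C(r_i, 2) ≥ 88·C(z/88, 2) = z(z − 88)/(2·88), giving z² − 88z − 88·60·59 ≤ 0 and hence z ≤ (1/2)[88 + √(7744 + 4·311520)] = (1/2)[88 + √1253824] ≈ (1/2)(88 + 1119.7428) = 603.8714.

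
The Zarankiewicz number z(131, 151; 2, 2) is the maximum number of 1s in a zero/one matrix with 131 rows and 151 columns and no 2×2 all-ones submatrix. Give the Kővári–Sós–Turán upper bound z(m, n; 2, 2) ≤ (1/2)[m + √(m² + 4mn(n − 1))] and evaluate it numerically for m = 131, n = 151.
z(131, 151; 2, 2) ≤ (1/2)[131 + √(131² + 4·131·151·150)] = (1/2)[131 + √11885761] = 1789.2866

Kővári–Sós–Turán: let r_1, ..., r_131 be the row sums and z = Σ r_i the total number of 1s. Each pair of columns can share at most one row with both entries 1 (else a 2×2 all-ones block appears), so Σ_i C(r_i, 2) ≤ C(151, 2) = 11325. By convexity Σ_i C(r_i, 2) ≥ 131·C(z/131, 2) = z(z − 131)/(2·131), giving z² − 131z − 131·151·150 ≤ 0 and hence z ≤ (1/2)[131 + √(17161 + 4·2967150)] = (1/2)[131 + √11885761] ≈ (1/2)(131 + 3447.5732) = 1789.2866.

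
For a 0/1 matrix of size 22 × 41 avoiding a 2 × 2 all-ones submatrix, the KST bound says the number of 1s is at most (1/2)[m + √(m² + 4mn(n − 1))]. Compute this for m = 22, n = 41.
z(22, 41; 2, 2) ≤ (1/2)[22 + √(22² + 4·22·41·40)] = (1/2)[22 + √144804] = 201.2656

Kővári–Sós–Turán: let r_1, ..., r_22 be the row sums and z = Σ r_i the total number of 1s. Each pair of columns can share at most one row with both entries 1 (else a 2×2 all-ones block appears), so Σ_i C(r_i, 2) ≤ C(41, 2) = 820. By convexity Σ_i C(r_i, 2) ≥ 22·C(z/22, 2) = z(z − 22)/(2·22), giving z² − 22z − 22·41·40 ≤ 0 and hence z ≤ (1/2)[22 + √(484 + 4·36080)] = (1/2)[22 + √144804] ≈ (1/2)(22 + 380.5312) = 201.2656.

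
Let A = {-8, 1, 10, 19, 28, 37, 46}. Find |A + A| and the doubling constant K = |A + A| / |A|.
K = |A + A| / |A| = 13/7

Enumerate A + A = {a + b : a, b ∈ A}. With |A| = 7, there are |A|^2 = 49 ordered sum pairs; collecting distinct values, A + A = {-16, -7, 2, 11, 20, 29, 38, 47, 56, 65, 74, 83, 92}, so |A + A| = 13. Thus K = 13/7. Here |A + A| = 2|A| − 1 = 13, the minimum possible — so K = 13/7 is minimal, which holds iff A is an arithmetic progression.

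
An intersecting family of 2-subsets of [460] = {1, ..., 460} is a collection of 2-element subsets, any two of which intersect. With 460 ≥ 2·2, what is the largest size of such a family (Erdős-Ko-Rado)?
max |F| = C(459, 1) = 459

The Erdős-Ko-Rado theorem states: for n ≥ 2k, an intersecting family of k-subsets of an n-element set has size at most C(n − 1, k − 1), with equality for 'star' families {A ⊆ [n] : |A| = k, i ∈ A} (fix an element i). For n = 460, k = 2: C(459, 1) = 459.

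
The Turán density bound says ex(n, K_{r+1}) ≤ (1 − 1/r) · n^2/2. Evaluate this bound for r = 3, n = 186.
Turán density bound = (2/3) · 186^2/2 = 11532

Turán's theorem: ex(n, K_{r+1}) is achieved by the complete r-partite Turán graph T(n, r) with parts as balanced as possible, and is at most (1 − 1/r) · n^2/2. For r = 3, n = 186: the density bound is (2/3) · 34596/2 = 11532. Since 3 ∣ 186, the Turán graph T(186, 3) has parts of equal size 62, and its edge count e(T(186, 3)) = 11532 attains the density bound exactly.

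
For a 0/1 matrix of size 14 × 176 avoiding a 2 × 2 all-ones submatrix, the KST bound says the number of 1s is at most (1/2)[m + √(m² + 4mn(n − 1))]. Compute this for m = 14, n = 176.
z(14, 176; 2, 2) ≤ (1/2)[14 + √(14² + 4·14·176·175)] = (1/2)[14 + √1724996] = 663.6955

Kővári–Sós–Turán: let r_1, ..., r_14 be the row sums and z = Σ r_i the total number of 1s. Each pair of columns can share at most one row with both entries 1 (else a 2×2 all-ones block appears), so Σ_i C(r_i, 2) ≤ C(176, 2) = 15400. By convexity Σ_i C(r_i, 2) ≥ 14·C(z/14, 2) = z(z − 14)/(2·14), giving z² − 14z − 14·176·175 ≤ 0 and hence z ≤ (1/2)[14 + √(196 + 4·431200)] = (1/2)[14 + √1724996] ≈ (1/2)(14 + 1313.391) = 663.6955.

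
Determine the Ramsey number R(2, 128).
R(2, 128) = 128

R(2, k) = k for all k ≥ 2: in a 2-colouring of K_k, either some edge is red (a red K_2) or all edges are blue (a blue K_k). And K_{127} coloured all-blue has no blue K_128, so R(2, 128) > 127. Hence R(2, 128) = 128.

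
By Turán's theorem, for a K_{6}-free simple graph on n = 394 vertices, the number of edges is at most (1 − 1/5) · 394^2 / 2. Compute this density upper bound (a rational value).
Turán density bound = (4/5) · 394^2/2 = 310472/5 ≈ 62094.4

Turán's theorem: ex(n, K_{r+1}) is achieved by the complete r-partite Turán graph T(n, r) with parts as balanced as possible, and is at most (1 − 1/r) · n^2/2. For r = 5, n = 394: the density bound is (4/5) · 155236/2 = 310472/5 ≈ 62094.4. The integer-valued extremum is e(T(394, 5)) = 62094, which is strictly less than the density bound 310472/5 since 5 ∤ 394 (the parts of T(394, 5) cannot all be equal).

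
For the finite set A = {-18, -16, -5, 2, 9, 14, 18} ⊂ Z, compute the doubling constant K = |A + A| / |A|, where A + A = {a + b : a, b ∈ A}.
K = |A + A| / |A| = 27/7

Enumerate A + A = {a + b : a, b ∈ A}. With |A| = 7, there are |A|^2 = 49 ordered sum pairs; collecting distinct values, A + A = {-36, -34, -32, -23, -21, -16, -14, -10, -9, -7, -4, -3, -2, 0, 2, 4, 9, 11, 13, 16, 18, 20, 23, 27, 28, 32, 36}, so |A + A| = 27. Thus K = 27/7. For comparison, the minimum possible |A + A| over all 7-element sets is 2·7 − 1 = 13 (so min K = 13/7), attained only by arithmetic progressions.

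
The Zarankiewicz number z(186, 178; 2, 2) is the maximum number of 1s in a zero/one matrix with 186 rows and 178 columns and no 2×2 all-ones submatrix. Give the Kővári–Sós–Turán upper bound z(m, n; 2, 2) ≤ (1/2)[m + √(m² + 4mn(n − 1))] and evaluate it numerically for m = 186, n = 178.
z(186, 178; 2, 2) ≤ (1/2)[186 + √(186² + 4·186·178·177)] = (1/2)[186 + √23475060] = 2515.5534

Kővári–Sós–Turán: let r_1, ..., r_186 be the row sums and z = Σ r_i the total number of 1s. Each pair of columns can share at most one row with both entries 1 (else a 2×2 all-ones block appears), so Σ_i C(r_i, 2) ≤ C(178, 2) = 15753. By convexity Σ_i C(r_i, 2) ≥ 186·C(z/186, 2) = z(z − 186)/(2·186), giving z² − 186z − 186·178·177 ≤ 0 and hence z ≤ (1/2)[186 + √(34596 + 4·5860116)] = (1/2)[186 + √23475060] ≈ (1/2)(186 + 4845.1068) = 2515.5534.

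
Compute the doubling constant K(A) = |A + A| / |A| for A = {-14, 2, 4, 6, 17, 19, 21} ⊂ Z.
K = |A + A| / |A| = 22/7

Enumerate A + A = {a + b : a, b ∈ A}. With |A| = 7, there are |A|^2 = 49 ordered sum pairs; collecting distinct values, A + A = {-28, -12, -10, -8, 3, 4, 5, 6, 7, 8, 10, 12, 19, 21, 23, 25, 27, 34, 36, 38, 40, 42}, so |A + A| = 22. Thus K = 22/7. For comparison, the minimum possible |A + A| over all 7-element sets is 2·7 − 1 = 13 (so min K = 13/7), attained only by arithmetic progressions.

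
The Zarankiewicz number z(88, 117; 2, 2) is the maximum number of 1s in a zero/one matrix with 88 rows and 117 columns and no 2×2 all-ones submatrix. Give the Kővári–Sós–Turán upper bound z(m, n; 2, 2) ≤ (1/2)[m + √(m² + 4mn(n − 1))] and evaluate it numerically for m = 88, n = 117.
z(88, 117; 2, 2) ≤ (1/2)[88 + √(88² + 4·88·117·116)] = (1/2)[88 + √4785088] = 1137.7422

Kővári–Sós–Turán: let r_1, ..., r_88 be the row sums and z = Σ r_i the total number of 1s. Each pair of columns can share at most one row with both entries 1 (else a 2×2 all-ones block appears), so Σ_i C(r_i, 2) ≤ C(117, 2) = 6786. By convexity Σ_i C(r_i, 2) ≥ 88·C(z/88, 2) = z(z − 88)/(2·88), giving z² − 88z − 88·117·116 ≤ 0 and hence z ≤ (1/2)[88 + √(7744 + 4·1194336)] = (1/2)[88 + √4785088] ≈ (1/2)(88 + 2187.4844) = 1137.7422.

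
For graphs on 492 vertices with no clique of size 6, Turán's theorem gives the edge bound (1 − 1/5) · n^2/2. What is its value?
Turán density bound = (4/5) · 492^2/2 = 484128/5 ≈ 96825.6

Turán's theorem: ex(n, K_{r+1}) is achieved by the complete r-partite Turán graph T(n, r) with parts as balanced as possible, and is at most (1 − 1/r) · n^2/2. For r = 5, n = 492: the density bound is (4/5) · 242064/2 = 484128/5 ≈ 96825.6. The integer-valued extremum is e(T(492, 5)) = 96825, which is strictly less than the density bound 484128/5 since 5 ∤ 492 (the parts of T(492, 5) cannot all be equal).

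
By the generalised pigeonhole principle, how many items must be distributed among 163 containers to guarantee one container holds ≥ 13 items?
n = (13 − 1)·163 + 1 = 1957

By the generalised pigeonhole principle, to guarantee some box contains ≥ r objects we need more than (r − 1) · k objects total. Threshold: n = (r − 1) · k + 1. With r = 13 and k = 163: n = 12 · 163 + 1 = 1956 + 1 = 1957. For n = 1956 = 12 · 163, we can put exactly 12 objects in every box, avoiding 13 in any single one — so 1957 is tight.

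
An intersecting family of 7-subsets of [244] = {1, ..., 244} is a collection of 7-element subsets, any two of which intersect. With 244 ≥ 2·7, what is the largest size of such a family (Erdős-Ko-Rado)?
max |F| = C(243, 6) = 268715232324

The Erdős-Ko-Rado theorem states: for n ≥ 2k, an intersecting family of k-subsets of an n-element set has size at most C(n − 1, k − 1), with equality for 'star' families {A ⊆ [n] : |A| = k, i ∈ A} (fix an element i). For n = 244, k = 7: C(243, 6) = 268715232324.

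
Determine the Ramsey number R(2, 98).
R(2, 98) = 98

R(2, k) = k for all k ≥ 2: in a 2-colouring of K_k, either some edge is red (a red K_2) or all edges are blue (a blue K_k). And K_{97} coloured all-blue has no blue K_98, so R(2, 98) > 97. Hence R(2, 98) = 98.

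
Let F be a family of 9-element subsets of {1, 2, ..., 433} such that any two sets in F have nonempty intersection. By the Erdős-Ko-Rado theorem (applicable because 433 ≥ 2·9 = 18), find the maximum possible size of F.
max |F| = C(432, 8) = 28186192554512850

The Erdős-Ko-Rado theorem states: for n ≥ 2k, an intersecting family of k-subsets of an n-element set has size at most C(n − 1, k − 1), with equality for 'star' families {A ⊆ [n] : |A| = k, i ∈ A} (fix an element i). For n = 433, k = 9: C(432, 8) = 28186192554512850.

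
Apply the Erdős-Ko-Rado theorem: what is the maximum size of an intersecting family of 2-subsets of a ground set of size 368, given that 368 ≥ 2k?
max |F| = C(367, 1) = 367

The Erdős-Ko-Rado theorem states: for n ≥ 2k, an intersecting family of k-subsets of an n-element set has size at most C(n − 1, k − 1), with equality for 'star' families {A ⊆ [n] : |A| = k, i ∈ A} (fix an element i). For n = 368, k = 2: C(367, 1) = 367.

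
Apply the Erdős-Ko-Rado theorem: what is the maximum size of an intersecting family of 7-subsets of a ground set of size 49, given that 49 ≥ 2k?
max |F| = C(48, 6) = 12271512

The Erdős-Ko-Rado theorem states: for n ≥ 2k, an intersecting family of k-subsets of an n-element set has size at most C(n − 1, k − 1), with equality for 'star' families {A ⊆ [n] : |A| = k, i ∈ A} (fix an element i). For n = 49, k = 7: C(48, 6) = 12271512.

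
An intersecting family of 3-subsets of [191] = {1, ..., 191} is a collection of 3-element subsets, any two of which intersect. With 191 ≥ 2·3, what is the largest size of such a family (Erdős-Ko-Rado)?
max |F| = C(190, 2) = 17955

Erdős-Ko-Rado (1961): when n ≥ 2k, max |F| = C(n−1, k−1). The bound is attained by the star {A : i ∈ A} for any fixed i ∈ [n]. Here C(191−1, 3−1) = C(190, 2) = 17955.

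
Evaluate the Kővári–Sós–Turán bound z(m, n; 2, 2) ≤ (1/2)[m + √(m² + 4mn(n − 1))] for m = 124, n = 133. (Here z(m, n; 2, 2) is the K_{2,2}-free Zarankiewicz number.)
z(124, 133; 2, 2) ≤ (1/2)[124 + √(124² + 4·124·133·132)] = (1/2)[124 + √8723152] = 1538.7491

Kővári–Sós–Turán: let r_1, ..., r_124 be the row sums and z = Σ r_i the total number of 1s. Each pair of columns can share at most one row with both entries 1 (else a 2×2 all-ones block appears), so Σ_i C(r_i, 2) ≤ C(133, 2) = 8778. By convexity Σ_i C(r_i, 2) ≥ 124·C(z/124, 2) = z(z − 124)/(2·124), giving z² − 124z − 124·133·132 ≤ 0 and hence z ≤ (1/2)[124 + √(15376 + 4·2176944)] = (1/2)[124 + √8723152] ≈ (1/2)(124 + 2953.4983) = 1538.7491.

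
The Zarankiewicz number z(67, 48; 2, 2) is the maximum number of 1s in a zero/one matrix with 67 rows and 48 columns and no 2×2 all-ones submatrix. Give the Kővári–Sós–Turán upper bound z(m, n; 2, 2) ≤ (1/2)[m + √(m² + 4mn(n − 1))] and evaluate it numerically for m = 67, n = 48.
z(67, 48; 2, 2) ≤ (1/2)[67 + √(67² + 4·67·48·47)] = (1/2)[67 + √609097] = 423.7233

Kővári–Sós–Turán: let r_1, ..., r_67 be the row sums and z = Σ r_i the total number of 1s. Each pair of columns can share at most one row with both entries 1 (else a 2×2 all-ones block appears), so Σ_i C(r_i, 2) ≤ C(48, 2) = 1128. By convexity Σ_i C(r_i, 2) ≥ 67·C(z/67, 2) = z(z − 67)/(2·67), giving z² − 67z − 67·48·47 ≤ 0 and hence z ≤ (1/2)[67 + √(4489 + 4·151152)] = (1/2)[67 + √609097] ≈ (1/2)(67 + 780.4467) = 423.7233.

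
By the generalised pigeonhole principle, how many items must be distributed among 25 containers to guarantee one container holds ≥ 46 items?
n = (46 − 1)·25 + 1 = 1126

By the generalised pigeonhole principle, to guarantee some box contains ≥ r objects we need more than (r − 1) · k objects total. Threshold: n = (r − 1) · k + 1. With r = 46 and k = 25: n = 45 · 25 + 1 = 1125 + 1 = 1126. For n = 1125 = 45 · 25, we can put exactly 45 objects in every box, avoiding 46 in any single one — so 1126 is tight.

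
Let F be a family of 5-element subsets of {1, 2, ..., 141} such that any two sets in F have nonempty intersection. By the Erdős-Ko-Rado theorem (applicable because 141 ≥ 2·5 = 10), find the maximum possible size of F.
max |F| = C(140, 4) = 15329615

Erdős-Ko-Rado (1961): when n ≥ 2k, max |F| = C(n−1, k−1). The bound is attained by the star {A : i ∈ A} for any fixed i ∈ [n]. Here C(141−1, 5−1) = C(140, 4) = 15329615.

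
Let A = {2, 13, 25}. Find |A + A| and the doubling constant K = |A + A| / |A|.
K = |A + A| / |A| = 6/3 = 2

Enumerate A + A = {a + b : a, b ∈ A}. With |A| = 3, there are |A|^2 = 9 ordered sum pairs; collecting distinct values, A + A = {4, 15, 26, 27, 38, 50}, so |A + A| = 6. Thus K = 6/3 = 2. For comparison, the minimum possible |A + A| over all 3-element sets is 2·3 − 1 = 5 (so min K = 5/3), attained only by arithmetic progressions.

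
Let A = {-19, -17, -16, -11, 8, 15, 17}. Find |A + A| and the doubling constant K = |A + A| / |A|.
K = |A + A| / |A| = 27/7

Enumerate A + A = {a + b : a, b ∈ A}. With |A| = 7, there are |A|^2 = 49 ordered sum pairs; collecting distinct values, A + A = {-38, -36, -35, -34, -33, -32, -30, -28, -27, -22, -11, -9, -8, -4, -3, -2, -1, 0, 1, 4, 6, 16, 23, 25, 30, 32, 34}, so |A + A| = 27. Thus K = 27/7. For comparison, the minimum possible |A + A| over all 7-element sets is 2·7 − 1 = 13 (so min K = 13/7), attained only by arithmetic progressions.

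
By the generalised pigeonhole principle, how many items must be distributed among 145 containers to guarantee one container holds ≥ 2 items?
n = (2 − 1)·145 + 1 = 146

By the generalised pigeonhole principle, to guarantee some box contains ≥ r objects we need more than (r − 1) · k objects total. Threshold: n = (r − 1) · k + 1. With r = 2 and k = 145: n = 1 · 145 + 1 = 145 + 1 = 146. For n = 145 = 1 · 145, we can put exactly 1 objects in every box, avoiding 2 in any single one — so 146 is tight.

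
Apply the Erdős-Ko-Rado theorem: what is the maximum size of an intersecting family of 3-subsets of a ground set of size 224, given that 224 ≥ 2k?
max |F| = C(223, 2) = 24753

Erdős-Ko-Rado (1961): when n ≥ 2k, max |F| = C(n−1, k−1). The bound is attained by the star {A : i ∈ A} for any fixed i ∈ [n]. Here C(224−1, 3−1) = C(223, 2) = 24753.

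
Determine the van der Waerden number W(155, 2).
W(155, 2) = 155 + 1 = 156

A 2-term AP is any pair of integers, so a monochromatic 2-AP exists iff some colour is used at least twice. With 155 colours, the colouring i ↦ i on {1, ..., 155} uses each colour once, avoiding any monochromatic pair, so W(155, 2) > 155. For {1, ..., 156}, pigeonhole forces two integers of the same colour, which form a monochromatic 2-AP. Hence W(155, 2) = 156.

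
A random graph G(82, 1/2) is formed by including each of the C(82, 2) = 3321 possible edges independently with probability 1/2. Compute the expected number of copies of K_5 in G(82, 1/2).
E[# K_5] = C(82, 5) · (1/2)^C(5, 2) = 27285336 / 2^10 = 3410667/128 = 26645.8359375

For each 5-subset S of vertices (there are C(82, 5) = 27285336 such S), let X_S = 1 if S induces a K_5 (all C(5, 2) = 10 edges present). Then P(X_S = 1) = (1/2)^10 = 1/1024. By linearity of expectation, E[# K_5] = C(82, 5) · (1/2)^10 = 27285336 / 1024 = 3410667/128 = 26645.8359375.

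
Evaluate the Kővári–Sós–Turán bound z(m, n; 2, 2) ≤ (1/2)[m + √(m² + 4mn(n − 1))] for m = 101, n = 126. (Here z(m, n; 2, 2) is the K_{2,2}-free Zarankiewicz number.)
z(101, 126; 2, 2) ≤ (1/2)[101 + √(101² + 4·101·126·125)] = (1/2)[101 + √6373201] = 1312.76

Kővári–Sós–Turán: let r_1, ..., r_101 be the row sums and z = Σ r_i the total number of 1s. Each pair of columns can share at most one row with both entries 1 (else a 2×2 all-ones block appears), so Σ_i C(r_i, 2) ≤ C(126, 2) = 7875. By convexity Σ_i C(r_i, 2) ≥ 101·C(z/101, 2) = z(z − 101)/(2·101), giving z² − 101z − 101·126·125 ≤ 0 and hence z ≤ (1/2)[101 + √(10201 + 4·1590750)] = (1/2)[101 + √6373201] ≈ (1/2)(101 + 2524.52) = 1312.76.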